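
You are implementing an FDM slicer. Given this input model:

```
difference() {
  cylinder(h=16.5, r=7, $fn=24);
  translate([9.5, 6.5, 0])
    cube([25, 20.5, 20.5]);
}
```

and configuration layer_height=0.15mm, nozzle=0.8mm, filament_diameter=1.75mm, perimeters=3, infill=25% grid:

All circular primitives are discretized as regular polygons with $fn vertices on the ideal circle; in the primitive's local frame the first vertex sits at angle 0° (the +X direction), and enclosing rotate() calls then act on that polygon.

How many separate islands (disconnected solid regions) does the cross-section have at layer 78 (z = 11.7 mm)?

1

At z = 11.7 mm: the cylinder: section is a regular 24-gon, circumradius r=7; the 25×20.5 cube at (9.5, 6.5) contributes its full rectangle; Subtracting the remaining from the first: starting from the r=7 cylinder, the 25×20.5 cube at (9.5, 6.5) misses the remaining region (no effect) — 1 connected region. Overall, the cross-section is a single solid region. Island count = 1.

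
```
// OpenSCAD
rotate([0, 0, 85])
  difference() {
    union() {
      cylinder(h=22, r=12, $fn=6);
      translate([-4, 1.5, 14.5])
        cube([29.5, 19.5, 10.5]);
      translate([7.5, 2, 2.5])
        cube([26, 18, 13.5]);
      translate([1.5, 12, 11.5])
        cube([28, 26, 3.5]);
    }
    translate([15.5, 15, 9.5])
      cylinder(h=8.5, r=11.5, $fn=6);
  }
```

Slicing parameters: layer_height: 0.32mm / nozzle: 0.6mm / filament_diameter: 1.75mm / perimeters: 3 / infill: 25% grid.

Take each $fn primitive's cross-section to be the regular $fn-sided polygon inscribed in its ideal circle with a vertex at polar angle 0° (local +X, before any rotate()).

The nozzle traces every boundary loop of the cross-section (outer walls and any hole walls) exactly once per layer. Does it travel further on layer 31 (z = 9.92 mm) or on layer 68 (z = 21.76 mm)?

layer 31 (z = 9.92 mm)

Layer 31 (z = 9.92): the r=12 cylinder contributes a regular 6-gon of circumradius 12 (perimeter = 2·6·12.000·sin(180°/6) = 72.00 mm); the cube at (-4, 1.5) is absent (z outside [14.5, 25]); the 26×18 cube at (7.5, 2) contributes its full rectangle (perimeter 88.00 mm); the cube at (1.5, 12) does not reach this height (z outside [11.5, 15]); Merging all regions: the regions partially overlap (shared area 9.69 mm²), so the edge portions inside another operand are dropped and the merged outline is re-measured after clipping — boundary = 144.17 mm; the r=11.5 cylinder at (15.5, 15) contributes a regular 6-gon of circumradius 11.5 (perimeter = 2·6·11.500·sin(180°/6) = 69.00 mm); Taking the first minus the rest: starting from that combined region, the r=11.5 cylinder at (15.5, 15) partially overlaps it — only the 251.47 mm² overlap (of its 343.60 mm²) is removed, clipping the outline — boundary = 149.77 mm; (whole slice rotated 85° about Z — lengths, areas and connectivity unchanged). So its perimeter = 149.77 mm. Layer 68 (z = 21.76): the r=12 cylinder gives a regular 6-gon of circumradius 12 (constant along its height) (perimeter = 2·6·12.000·sin(180°/6) = 72.00 mm); the cube at (-4, 1.5) is present — its section is the full 29.5×19.5 rectangle (perimeter 98.00 mm); the cube at (7.5, 2) does not reach this height (z outside [2.5, 16]); the cube at (1.5, 12) does not reach this height (z outside [11.5, 15]); Taking the union: the regions partially overlap (shared area 111.75 mm²), so the edge portions inside another operand are dropped and the merged outline is re-measured after clipping — boundary = 125.71 mm; the cylinder at (15.5, 15) is not intersected at this z (z outside [9.5, 18]); Taking the first minus the rest: none of the subtracted shapes is present at this height, so the result so far is unchanged — boundary = 125.71 mm; (whole slice rotated 85° about Z — lengths, areas and connectivity unchanged). So its perimeter = 125.71 mm. Layer 31 is larger (149.77 vs 125.71 mm).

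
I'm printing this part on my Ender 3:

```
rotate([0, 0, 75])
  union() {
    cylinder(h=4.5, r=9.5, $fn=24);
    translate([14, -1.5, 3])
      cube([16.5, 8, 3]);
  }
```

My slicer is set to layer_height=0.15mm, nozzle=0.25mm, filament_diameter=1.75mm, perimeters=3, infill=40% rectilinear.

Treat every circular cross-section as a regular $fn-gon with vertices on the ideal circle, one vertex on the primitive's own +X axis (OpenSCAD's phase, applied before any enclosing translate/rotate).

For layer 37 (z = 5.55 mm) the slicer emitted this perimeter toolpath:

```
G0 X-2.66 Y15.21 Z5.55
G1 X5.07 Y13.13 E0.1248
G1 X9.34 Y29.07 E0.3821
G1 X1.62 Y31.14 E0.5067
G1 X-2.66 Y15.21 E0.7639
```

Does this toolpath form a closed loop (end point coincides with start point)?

yes

Start point (G0): (-2.66, 15.21). End point (last G1): the path returns to the start — closed.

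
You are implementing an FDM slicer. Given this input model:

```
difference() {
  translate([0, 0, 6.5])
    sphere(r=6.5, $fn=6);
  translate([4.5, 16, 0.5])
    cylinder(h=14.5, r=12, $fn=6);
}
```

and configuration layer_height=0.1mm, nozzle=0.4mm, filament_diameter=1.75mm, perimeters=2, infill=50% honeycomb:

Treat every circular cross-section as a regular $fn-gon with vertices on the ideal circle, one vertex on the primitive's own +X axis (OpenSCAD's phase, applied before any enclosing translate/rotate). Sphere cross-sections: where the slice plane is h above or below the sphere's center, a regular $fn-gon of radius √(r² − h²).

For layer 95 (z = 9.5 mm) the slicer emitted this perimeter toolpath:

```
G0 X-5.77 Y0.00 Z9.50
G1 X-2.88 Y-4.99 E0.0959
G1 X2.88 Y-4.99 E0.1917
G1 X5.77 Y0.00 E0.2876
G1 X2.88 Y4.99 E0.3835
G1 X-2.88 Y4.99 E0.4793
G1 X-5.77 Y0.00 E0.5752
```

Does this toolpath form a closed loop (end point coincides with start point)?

Start point (G0): (-5.77, 0.00). End point (last G1): the path returns to the start — closed.

yes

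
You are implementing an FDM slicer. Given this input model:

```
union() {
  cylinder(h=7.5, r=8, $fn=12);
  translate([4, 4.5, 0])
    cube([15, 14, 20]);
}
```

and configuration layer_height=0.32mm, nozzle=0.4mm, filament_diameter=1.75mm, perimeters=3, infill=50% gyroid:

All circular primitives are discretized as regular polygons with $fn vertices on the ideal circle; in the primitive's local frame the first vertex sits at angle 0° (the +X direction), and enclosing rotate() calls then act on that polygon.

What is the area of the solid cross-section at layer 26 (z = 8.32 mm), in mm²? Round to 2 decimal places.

210.00 mm²

At z = 8.32 mm: the cylinder does not reach this height (z outside [0, 7.5]); the cube at (4, 4.5) (footprint 15×14) is included at this height (area 210.00 mm²); Taking the union: only the 15×14 cube at (4, 4.5) is present, so the union is just that shape — area = 210.00 mm². Overall, the cross-section is a single solid region. Net area = 210.00 mm².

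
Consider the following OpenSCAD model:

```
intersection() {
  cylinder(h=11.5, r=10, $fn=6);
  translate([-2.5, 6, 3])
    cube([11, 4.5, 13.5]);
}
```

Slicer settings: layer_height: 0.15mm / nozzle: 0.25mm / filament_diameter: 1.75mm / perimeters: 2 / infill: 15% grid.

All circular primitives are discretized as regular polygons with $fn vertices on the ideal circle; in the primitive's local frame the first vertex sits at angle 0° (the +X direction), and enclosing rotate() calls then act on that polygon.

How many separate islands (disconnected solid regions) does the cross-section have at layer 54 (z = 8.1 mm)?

At z = 8.1 mm: the r=10 cylinder gives a regular 6-gon of circumradius 10 (constant along its height); the 11×4.5 cube at (-2.5, 6) contributes its full rectangle; Keeping only the common overlap: the 11×4.5 cube at (-2.5, 6) partially overlaps the r=10 cylinder; clipping to the common part keeps 21.99 mm² — 1 connected region. Overall, the cross-section is a single solid region. Island count = 1.

1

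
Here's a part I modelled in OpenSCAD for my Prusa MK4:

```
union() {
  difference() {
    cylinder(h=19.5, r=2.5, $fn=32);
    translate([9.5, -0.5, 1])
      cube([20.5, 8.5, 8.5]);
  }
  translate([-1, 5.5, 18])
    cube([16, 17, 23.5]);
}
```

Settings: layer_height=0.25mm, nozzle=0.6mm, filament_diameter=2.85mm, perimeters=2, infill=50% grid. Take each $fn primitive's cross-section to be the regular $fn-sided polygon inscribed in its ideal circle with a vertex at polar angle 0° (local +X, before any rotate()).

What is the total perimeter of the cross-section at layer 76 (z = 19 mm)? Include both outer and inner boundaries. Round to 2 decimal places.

81.68 mm

At z = 19 mm: the r=2.5 cylinder contributes a regular 32-gon of circumradius 2.5 (perimeter = 2·32·2.500·sin(180°/32) = 15.68 mm); the cube at (9.5, -0.5) is not intersected at this z (z outside [1, 9.5]); After the difference (first − rest): none of the subtracted shapes is present at this height, so the r=2.5 cylinder is unchanged — boundary = 15.68 mm; the 16×17 cube at (-1, 5.5) contributes its full rectangle (perimeter 66.00 mm); Combining (union): the 2 present regions are separate (no shared area or edge), so areas and boundary lengths simply add and each stays a separate island — boundary = 81.68 mm. Overall, the cross-section has 2 separate islands. Total boundary length (outer) = 81.68 mm.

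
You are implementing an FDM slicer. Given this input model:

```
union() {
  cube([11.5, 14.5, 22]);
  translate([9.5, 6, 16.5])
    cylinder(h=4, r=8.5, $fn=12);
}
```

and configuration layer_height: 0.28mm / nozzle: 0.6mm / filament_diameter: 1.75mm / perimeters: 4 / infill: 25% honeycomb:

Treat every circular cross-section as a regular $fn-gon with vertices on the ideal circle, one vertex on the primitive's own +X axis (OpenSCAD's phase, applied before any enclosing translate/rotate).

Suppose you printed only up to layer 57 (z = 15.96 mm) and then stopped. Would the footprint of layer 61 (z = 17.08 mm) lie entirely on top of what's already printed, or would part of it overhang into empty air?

Compare the two slices. At z = 15.96: the cube is present — its section is the full 11.5×14.5 rectangle (area 166.75 mm²); the cylinder at (9.5, 6) does not reach this height (z outside [16.5, 20.5]); Taking the union: only the 11.5×14.5 cube is present, so the union is just that shape — area = 166.75 mm². At z = 17.08: the 11.5×14.5 cube contributes its full rectangle (area 166.75 mm²); the r=8.5 cylinder at (9.5, 6) gives a regular 12-gon of circumradius 8.5 (constant along its height) (area = (12/2)·8.500²·sin(360°/12) = 216.75 mm²); Merging all regions: the regions partially overlap — summed areas 383.50 mm² minus the doubly-counted overlap 127.71 mm² gives 255.79 mm² — area = 255.79 mm². Checking containment: at z = 17.08 the cross-section extends beyond the z = 15.96 cross-section by about 89.04 mm².

part overhangs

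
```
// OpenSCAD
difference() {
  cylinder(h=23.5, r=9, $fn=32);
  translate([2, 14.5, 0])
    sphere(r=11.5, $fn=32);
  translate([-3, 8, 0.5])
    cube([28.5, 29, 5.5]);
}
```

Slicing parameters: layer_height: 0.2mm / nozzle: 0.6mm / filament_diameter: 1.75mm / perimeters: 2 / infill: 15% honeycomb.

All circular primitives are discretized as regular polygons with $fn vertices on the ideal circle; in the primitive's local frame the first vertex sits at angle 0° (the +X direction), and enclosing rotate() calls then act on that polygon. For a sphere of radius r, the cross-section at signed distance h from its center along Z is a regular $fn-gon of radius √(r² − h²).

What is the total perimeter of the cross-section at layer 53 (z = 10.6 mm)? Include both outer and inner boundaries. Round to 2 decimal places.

56.46 mm

At z = 10.6 mm: the cylinder: section is a regular 32-gon, circumradius r=9 (perimeter = 2·32·9.000·sin(180°/32) = 56.46 mm); the r=11.5 sphere at (2, 14.5) contributes a regular 32-gon of circumradius √(11.5²−10.6²) = 4.460 (perimeter = 2·32·4.460·sin(180°/32) = 27.98 mm); the cube at (-3, 8) is absent (z outside [0.5, 6]); After the difference (first − rest): starting from the r=9 cylinder, the r=11.5 sphere at (2, 14.5) misses the remaining region (no effect) — boundary = 56.46 mm. Overall, the cross-section is a single solid region. Total boundary length (outer) = 56.46 mm.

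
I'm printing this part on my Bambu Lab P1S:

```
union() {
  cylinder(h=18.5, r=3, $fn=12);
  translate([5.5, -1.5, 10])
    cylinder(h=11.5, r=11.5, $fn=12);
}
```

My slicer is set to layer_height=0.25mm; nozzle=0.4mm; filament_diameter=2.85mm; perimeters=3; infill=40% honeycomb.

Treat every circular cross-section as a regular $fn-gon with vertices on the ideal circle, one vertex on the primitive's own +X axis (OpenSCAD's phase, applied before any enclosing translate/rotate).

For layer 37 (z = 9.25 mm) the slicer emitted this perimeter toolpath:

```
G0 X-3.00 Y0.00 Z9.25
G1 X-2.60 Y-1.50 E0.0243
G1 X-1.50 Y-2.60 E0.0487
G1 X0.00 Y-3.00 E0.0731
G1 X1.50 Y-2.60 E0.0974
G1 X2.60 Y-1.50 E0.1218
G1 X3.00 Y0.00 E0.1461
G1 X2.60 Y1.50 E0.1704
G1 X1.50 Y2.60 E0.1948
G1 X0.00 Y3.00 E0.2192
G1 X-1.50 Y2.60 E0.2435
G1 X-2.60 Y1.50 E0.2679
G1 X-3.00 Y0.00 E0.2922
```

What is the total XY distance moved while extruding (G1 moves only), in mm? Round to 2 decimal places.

Sum the Euclidean lengths of each G1 segment: total = 18.64 mm.

18.64 mm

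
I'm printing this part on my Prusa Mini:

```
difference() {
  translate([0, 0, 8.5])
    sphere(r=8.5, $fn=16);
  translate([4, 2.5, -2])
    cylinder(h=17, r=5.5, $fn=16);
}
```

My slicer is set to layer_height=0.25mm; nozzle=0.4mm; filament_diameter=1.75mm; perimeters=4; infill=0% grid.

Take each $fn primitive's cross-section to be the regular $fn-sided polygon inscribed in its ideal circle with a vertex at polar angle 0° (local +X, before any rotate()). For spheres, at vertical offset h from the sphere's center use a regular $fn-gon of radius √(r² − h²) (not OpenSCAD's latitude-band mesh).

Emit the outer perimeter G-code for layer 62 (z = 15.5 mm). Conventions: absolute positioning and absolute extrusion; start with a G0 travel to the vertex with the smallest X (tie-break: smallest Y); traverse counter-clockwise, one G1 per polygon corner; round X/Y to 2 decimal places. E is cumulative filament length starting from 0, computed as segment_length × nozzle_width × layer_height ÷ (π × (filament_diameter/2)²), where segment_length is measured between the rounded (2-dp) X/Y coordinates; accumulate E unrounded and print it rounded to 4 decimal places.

G0 X-4.82 Y0.00 Z15.50
G1 X-4.45 Y-1.85 E0.0784
G1 X-3.41 Y-3.41 E0.1564
G1 X-1.85 Y-4.45 E0.2343
G1 X0.00 Y-4.82 E0.3128
G1 X1.85 Y-4.45 E0.3912
G1 X3.41 Y-3.41 E0.4692
G1 X4.45 Y-1.85 E0.5471
G1 X4.82 Y0.00 E0.6255
G1 X4.45 Y1.85 E0.7040
G1 X3.41 Y3.41 E0.7819
G1 X1.85 Y4.45 E0.8599
G1 X0.00 Y4.82 E0.9383
G1 X-1.85 Y4.45 E1.0168
G1 X-3.41 Y3.41 E1.0947
G1 X-4.45 Y1.85 E1.1727
G1 X-4.82 Y0.00 E1.2511

At z = 15.5 mm: the r=8.5 sphere slices to a regular 16-gon of circumradius 4.822 (√(r²−h²) with h=7 from center); the cylinder at (4, 2.5) is not intersected at this z (z outside [-2, 15]); After the difference (first − rest): none of the subtracted shapes is present at this height, so the r=8.5 sphere is unchanged — 1 connected region. The outline is a single polygon with 16 vertices. Extrusion per mm of travel: 0.4 × 0.25 / (π × 0.875²) = 0.041575. Accumulating E over each segment gives final E = 1.2511.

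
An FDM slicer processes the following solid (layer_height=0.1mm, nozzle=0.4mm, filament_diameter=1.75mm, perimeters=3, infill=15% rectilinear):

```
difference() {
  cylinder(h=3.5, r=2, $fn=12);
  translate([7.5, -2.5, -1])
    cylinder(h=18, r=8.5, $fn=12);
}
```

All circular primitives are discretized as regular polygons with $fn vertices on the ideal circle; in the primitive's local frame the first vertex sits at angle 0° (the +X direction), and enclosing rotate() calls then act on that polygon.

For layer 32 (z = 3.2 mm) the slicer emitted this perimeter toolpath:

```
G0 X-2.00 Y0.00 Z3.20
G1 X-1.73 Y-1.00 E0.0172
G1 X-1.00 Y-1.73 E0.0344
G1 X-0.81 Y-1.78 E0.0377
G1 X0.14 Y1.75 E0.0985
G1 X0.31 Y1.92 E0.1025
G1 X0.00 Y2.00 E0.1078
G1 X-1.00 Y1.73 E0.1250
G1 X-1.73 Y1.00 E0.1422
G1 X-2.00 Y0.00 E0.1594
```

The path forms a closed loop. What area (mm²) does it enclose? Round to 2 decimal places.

Apply the shoelace formula to the sequence of (X, Y) vertices; enclosed area = 4.77 mm².

4.77 mm²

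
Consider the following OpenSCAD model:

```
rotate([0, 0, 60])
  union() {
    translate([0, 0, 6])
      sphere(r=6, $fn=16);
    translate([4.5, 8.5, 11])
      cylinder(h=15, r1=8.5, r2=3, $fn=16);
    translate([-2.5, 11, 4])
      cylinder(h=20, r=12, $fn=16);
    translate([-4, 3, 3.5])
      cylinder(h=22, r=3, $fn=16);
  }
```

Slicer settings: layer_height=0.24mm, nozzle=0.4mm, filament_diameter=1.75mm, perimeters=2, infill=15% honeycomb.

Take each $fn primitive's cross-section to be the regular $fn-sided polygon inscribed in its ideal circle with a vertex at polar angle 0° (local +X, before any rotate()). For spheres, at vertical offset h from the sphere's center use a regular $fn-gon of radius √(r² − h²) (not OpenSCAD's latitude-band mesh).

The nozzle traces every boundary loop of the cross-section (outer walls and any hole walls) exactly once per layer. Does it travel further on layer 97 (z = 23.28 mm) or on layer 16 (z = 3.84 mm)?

Layer 97 (z = 23.28): the sphere is not intersected at this z (|z−center|=17.280 > r=6); the cone at (4.5, 8.5) contributes a regular 16-gon of circumradius 3.997 (interpolated between r1=8.5 and r2=3 at t=0.819) (perimeter = 2·16·3.997·sin(180°/16) = 24.95 mm); the r=12 cylinder at (-2.5, 11) contributes a regular 16-gon of circumradius 12 (perimeter = 2·16·12.000·sin(180°/16) = 74.91 mm); the r=3 cylinder at (-4, 3) gives a regular 16-gon of circumradius 3 (constant along its height) (perimeter = 2·16·3.000·sin(180°/16) = 18.73 mm); Combining (union): the regions partially overlap (shared area 76.47 mm²), so the edge portions inside another operand are dropped and the merged outline is re-measured after clipping — boundary = 74.91 mm; (rotated 60° about Z; rotation is an isometry so areas/perimeters/island counts are preserved). So its perimeter = 74.91 mm. Layer 16 (z = 3.84): the r=6 sphere contributes a regular 16-gon of circumradius √(6²−2.16²) = 5.598 (perimeter = 2·16·5.598·sin(180°/16) = 34.95 mm); the cone at (4.5, 8.5) does not reach this height (z outside [11, 26]); the cylinder at (-2.5, 11) is absent (z outside [4, 24]); the r=3 cylinder at (-4, 3) gives a regular 16-gon of circumradius 3 (constant along its height) (perimeter = 2·16·3.000·sin(180°/16) = 18.73 mm); Taking the union: the regions partially overlap (shared area 15.25 mm²), so the edge portions inside another operand are dropped and the merged outline is re-measured after clipping — boundary = 38.68 mm; (rotated 60° about Z; rotation is an isometry so areas/perimeters/island counts are preserved). So its perimeter = 38.68 mm. Layer 97 is larger (74.91 vs 38.68 mm).

layer 97 (z = 23.28 mm)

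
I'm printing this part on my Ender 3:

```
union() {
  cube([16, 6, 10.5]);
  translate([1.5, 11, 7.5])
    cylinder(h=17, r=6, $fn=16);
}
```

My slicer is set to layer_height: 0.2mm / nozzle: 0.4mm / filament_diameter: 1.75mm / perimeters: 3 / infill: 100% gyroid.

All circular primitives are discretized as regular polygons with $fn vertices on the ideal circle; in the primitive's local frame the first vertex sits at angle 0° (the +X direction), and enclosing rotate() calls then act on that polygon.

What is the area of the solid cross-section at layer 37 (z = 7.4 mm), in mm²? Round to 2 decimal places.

96.00 mm²

At z = 7.4 mm: the cube is present — its section is the full 16×6 rectangle (area 96.00 mm²); the cylinder at (1.5, 11) is not intersected at this z (z outside [7.5, 24.5]); Merging all regions: only the 16×6 cube is present, so the union is just that shape — area = 96.00 mm². Overall, the cross-section is a single solid region. Net area = 96.00 mm².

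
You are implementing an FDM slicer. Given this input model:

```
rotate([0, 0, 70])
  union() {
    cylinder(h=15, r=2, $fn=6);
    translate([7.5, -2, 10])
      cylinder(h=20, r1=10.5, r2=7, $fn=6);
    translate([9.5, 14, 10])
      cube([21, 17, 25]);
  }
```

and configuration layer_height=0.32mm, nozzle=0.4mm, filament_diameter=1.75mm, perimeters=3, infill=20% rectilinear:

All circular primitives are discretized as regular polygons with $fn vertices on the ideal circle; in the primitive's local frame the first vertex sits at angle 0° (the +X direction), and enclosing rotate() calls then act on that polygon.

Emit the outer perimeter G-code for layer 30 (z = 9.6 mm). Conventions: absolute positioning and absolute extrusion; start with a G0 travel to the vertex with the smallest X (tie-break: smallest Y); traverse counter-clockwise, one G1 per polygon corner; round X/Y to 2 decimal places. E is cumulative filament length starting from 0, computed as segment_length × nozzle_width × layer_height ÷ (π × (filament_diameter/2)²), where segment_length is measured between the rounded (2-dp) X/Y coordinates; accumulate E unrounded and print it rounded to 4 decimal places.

At z = 9.6 mm: the cylinder: section is a regular 6-gon, circumradius r=2; the cone at (7.5, -2) is absent (z outside [10, 30]); the cube at (9.5, 14) is not intersected at this z (z outside [10, 35]); Combining (union): only the r=2 cylinder is present, so the union is just that shape — 1 connected region; (rotated 70° about Z; rotation is an isometry so areas/perimeters/island counts are preserved). The outline is a single polygon with 6 vertices. Extrusion per mm of travel: 0.4 × 0.32 / (π × 0.875²) = 0.053216. Accumulating E over each segment gives final E = 0.6387.

G0 X-1.97 Y-0.35 Z9.60
G1 X-0.68 Y-1.88 E0.1065
G1 X1.29 Y-1.53 E0.2130
G1 X1.97 Y0.35 E0.3194
G1 X0.68 Y1.88 E0.4259
G1 X-1.29 Y1.53 E0.5323
G1 X-1.97 Y-0.35 E0.6387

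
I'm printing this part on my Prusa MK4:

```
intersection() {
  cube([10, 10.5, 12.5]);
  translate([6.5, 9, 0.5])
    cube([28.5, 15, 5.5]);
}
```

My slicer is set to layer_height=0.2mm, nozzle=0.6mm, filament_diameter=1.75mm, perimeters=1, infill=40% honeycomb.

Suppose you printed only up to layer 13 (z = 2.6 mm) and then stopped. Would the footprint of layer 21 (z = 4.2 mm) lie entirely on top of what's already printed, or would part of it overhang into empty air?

Compare the two slices. At z = 2.6: the cube (footprint 10×10.5) is included at this height (area 105.00 mm²); the cube at (6.5, 9) is present — its section is the full 28.5×15 rectangle (area 427.50 mm²); Keeping only the common overlap: the 28.5×15 cube at (6.5, 9) partially overlaps the 10×10.5 cube; clipping to the common part keeps 5.25 mm² — area = 5.25 mm². At z = 4.2: the cube (footprint 10×10.5) is included at this height (area 105.00 mm²); the 28.5×15 cube at (6.5, 9) contributes its full rectangle (area 427.50 mm²); After intersecting: the 28.5×15 cube at (6.5, 9) partially overlaps the 10×10.5 cube; clipping to the common part keeps 5.25 mm² — area = 5.25 mm². Checking containment: the cross-section at z = 4.2 is a subset of the cross-section at z = 2.6.

entirely on top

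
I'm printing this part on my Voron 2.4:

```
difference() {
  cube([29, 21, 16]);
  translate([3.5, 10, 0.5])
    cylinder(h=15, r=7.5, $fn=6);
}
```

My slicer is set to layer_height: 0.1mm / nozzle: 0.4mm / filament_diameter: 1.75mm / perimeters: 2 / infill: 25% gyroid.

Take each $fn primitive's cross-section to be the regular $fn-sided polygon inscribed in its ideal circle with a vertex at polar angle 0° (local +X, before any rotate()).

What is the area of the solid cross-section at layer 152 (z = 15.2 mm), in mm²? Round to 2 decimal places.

490.46 mm²

At z = 15.2 mm: the 29×21 cube contributes its full rectangle (area 609.00 mm²); the cylinder at (3.5, 10): section is a regular 6-gon, circumradius r=7.5 (area = (6/2)·7.500²·sin(360°/6) = 146.14 mm²); Subtracting the remaining from the first: starting from the 29×21 cube (609.00 mm²), the r=7.5 cylinder at (3.5, 10) partially overlaps it — only the 118.54 mm² overlap (of its 146.14 mm²) is removed, clipping the outline — area = 490.46 mm². Overall, the cross-section is a single solid region. Net area = 490.46 mm².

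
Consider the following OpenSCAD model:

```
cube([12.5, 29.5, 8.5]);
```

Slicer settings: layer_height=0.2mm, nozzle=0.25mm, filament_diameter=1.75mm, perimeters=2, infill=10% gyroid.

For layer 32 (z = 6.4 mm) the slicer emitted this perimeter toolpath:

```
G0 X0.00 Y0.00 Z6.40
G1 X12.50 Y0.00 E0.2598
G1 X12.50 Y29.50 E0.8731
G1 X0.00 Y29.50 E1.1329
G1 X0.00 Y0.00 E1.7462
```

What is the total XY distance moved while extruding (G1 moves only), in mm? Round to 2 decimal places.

84.00 mm

Sum the Euclidean lengths of each G1 segment: total = 84.00 mm.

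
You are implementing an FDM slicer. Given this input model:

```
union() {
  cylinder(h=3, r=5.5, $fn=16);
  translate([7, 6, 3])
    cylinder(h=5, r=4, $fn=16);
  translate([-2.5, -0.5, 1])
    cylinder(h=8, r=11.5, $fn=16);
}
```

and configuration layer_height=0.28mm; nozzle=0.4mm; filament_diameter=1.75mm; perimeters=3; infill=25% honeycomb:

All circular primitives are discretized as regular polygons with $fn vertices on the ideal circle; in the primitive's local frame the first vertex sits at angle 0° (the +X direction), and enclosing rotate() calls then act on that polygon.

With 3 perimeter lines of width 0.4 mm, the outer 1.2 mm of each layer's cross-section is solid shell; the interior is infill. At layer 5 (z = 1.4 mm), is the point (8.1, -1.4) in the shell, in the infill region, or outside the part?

At z = 1.4 mm: the r=5.5 cylinder gives a regular 16-gon of circumradius 5.5 (constant along its height); the cylinder at (7, 6) is not intersected at this z (z outside [3, 8]); the cylinder at (-2.5, -0.5): section is a regular 16-gon, circumradius r=11.5; Taking the union: the r=5.5 cylinder lies entirely inside the r=11.5 cylinder at (-2.5, -0.5), so the union is just the r=11.5 cylinder at (-2.5, -0.5) — 1 connected region. Overall, the cross-section is a single solid region. The nearest boundary edge runs (9.00, -0.50)→(8.12, -4.90); distance from the point to it = 0.71 mm. The point is inside the cross-section, 0.71 mm from the nearest boundary — within the 1.2 mm shell band (3 × 0.4).

shell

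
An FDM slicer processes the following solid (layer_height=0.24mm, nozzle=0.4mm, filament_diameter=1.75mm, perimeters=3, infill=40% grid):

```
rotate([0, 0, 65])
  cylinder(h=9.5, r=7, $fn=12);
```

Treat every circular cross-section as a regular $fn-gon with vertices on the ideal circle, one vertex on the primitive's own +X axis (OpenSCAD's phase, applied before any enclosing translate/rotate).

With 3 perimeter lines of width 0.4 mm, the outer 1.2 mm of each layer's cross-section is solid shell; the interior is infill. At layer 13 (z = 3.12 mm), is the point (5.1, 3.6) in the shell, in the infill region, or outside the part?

shell

At z = 3.12 mm: the r=7 cylinder gives a regular 12-gon of circumradius 7 (constant along its height); (whole slice rotated 65° about Z — lengths, areas and connectivity unchanged). Overall, the cross-section is a single solid region. Undo the 65° rotation: the query point maps to (5.418, -3.101) in the un-rotated model frame. The nearest boundary edge runs (6.06, -3.50)→(7.00, 0.00); distance from the point to it = 0.73 mm. The point is inside the cross-section, 0.73 mm from the nearest boundary — within the 1.2 mm shell band (3 × 0.4).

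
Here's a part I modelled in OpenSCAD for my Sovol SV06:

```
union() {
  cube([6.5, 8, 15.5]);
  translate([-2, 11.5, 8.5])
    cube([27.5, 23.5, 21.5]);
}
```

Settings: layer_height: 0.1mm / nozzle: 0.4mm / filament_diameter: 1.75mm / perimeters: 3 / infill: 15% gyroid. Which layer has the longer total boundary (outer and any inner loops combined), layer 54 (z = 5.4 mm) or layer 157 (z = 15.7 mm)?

Layer 54 (z = 5.4): the cube (footprint 6.5×8) is included at this height (perimeter 29.00 mm); the cube at (-2, 11.5) does not reach this height (z outside [8.5, 30]); Combining (union): only the 6.5×8 cube is present, so the union is just that shape — boundary = 29.00 mm. So its perimeter = 29.00 mm. Layer 157 (z = 15.7): the cube is not intersected at this z (z outside [0, 15.5]); the cube at (-2, 11.5) (footprint 27.5×23.5) is included at this height (perimeter 102.00 mm); Merging all regions: only the 27.5×23.5 cube at (-2, 11.5) is present, so the union is just that shape — boundary = 102.00 mm. So its perimeter = 102.00 mm. Layer 157 is larger (102.00 vs 29.00 mm).

layer 157 (z = 15.7 mm)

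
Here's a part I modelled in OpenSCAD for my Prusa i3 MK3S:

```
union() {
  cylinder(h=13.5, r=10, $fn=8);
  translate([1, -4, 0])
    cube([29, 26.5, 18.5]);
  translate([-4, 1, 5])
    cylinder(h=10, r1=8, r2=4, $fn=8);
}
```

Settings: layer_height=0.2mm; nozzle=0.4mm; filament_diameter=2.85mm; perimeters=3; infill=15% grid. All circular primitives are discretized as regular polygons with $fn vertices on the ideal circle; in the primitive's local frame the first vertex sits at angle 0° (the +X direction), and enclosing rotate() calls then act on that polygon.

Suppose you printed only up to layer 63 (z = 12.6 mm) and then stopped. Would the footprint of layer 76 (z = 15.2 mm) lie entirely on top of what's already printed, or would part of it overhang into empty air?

Compare the two slices. At z = 12.6: the r=10 cylinder contributes a regular 8-gon of circumradius 10 (area = (8/2)·10.000²·sin(360°/8) = 282.84 mm²); the 29×26.5 cube at (1, -4) contributes its full rectangle (area 768.50 mm²); the cone at (-4, 1): at t=0.760 of its height the radius interpolates to r₁+(r₂−r₁)t = 4.960, giving a regular 8-gon of that circumradius (area = (8/2)·4.960²·sin(360°/8) = 69.58 mm²); Merging all regions: the regions partially overlap — summed areas 1120.93 mm² minus the doubly-counted overlap 163.19 mm² gives 957.74 mm² — area = 957.74 mm². At z = 15.2: the cylinder does not reach this height (z outside [0, 13.5]); the cube at (1, -4) is present — its section is the full 29×26.5 rectangle (area 768.50 mm²); the cone at (-4, 1) is absent (z outside [5, 15]); Combining (union): only the 29×26.5 cube at (1, -4) is present, so the union is just that shape — area = 768.50 mm². Checking containment: the cross-section at z = 15.2 is a subset of the cross-section at z = 12.6.

entirely on top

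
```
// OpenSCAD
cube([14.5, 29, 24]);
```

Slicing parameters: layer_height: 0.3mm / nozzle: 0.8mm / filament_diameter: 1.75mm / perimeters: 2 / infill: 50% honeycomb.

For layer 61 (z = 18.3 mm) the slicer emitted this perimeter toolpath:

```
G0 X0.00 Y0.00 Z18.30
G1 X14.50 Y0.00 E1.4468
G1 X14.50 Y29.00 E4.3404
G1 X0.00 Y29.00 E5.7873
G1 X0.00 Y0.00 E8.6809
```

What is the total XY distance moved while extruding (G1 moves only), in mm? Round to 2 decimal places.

Sum the Euclidean lengths of each G1 segment: total = 87.00 mm.

87.00 mm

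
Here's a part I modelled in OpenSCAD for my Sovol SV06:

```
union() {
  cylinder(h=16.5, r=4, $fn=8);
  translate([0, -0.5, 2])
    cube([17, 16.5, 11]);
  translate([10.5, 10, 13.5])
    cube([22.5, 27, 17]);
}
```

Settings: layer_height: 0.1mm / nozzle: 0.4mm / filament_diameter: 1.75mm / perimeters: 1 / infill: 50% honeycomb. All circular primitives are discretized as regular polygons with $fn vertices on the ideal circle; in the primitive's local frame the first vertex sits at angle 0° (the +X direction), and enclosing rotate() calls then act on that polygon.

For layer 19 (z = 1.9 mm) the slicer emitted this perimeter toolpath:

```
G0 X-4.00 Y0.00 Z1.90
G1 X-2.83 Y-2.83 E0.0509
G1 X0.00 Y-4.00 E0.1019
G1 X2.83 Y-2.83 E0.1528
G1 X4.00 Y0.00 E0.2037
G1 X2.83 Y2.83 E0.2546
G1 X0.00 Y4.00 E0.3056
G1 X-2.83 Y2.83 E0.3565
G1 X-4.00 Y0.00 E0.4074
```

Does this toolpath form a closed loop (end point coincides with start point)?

yes

Start point (G0): (-4.00, 0.00). End point (last G1): the path returns to the start — closed.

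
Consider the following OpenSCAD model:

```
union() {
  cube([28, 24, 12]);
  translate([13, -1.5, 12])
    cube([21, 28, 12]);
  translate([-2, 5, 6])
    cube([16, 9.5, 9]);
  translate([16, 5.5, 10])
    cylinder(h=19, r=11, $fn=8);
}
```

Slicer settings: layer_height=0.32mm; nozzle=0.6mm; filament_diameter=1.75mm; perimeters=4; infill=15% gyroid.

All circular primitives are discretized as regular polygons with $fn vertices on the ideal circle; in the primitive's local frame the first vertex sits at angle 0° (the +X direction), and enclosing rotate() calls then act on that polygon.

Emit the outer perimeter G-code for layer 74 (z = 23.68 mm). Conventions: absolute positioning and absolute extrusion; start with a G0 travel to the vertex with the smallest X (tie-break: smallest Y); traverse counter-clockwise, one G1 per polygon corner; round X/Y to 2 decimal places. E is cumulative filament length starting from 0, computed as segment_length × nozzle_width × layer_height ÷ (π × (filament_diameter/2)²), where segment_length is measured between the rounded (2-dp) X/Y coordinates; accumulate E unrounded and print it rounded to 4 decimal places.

G0 X5.00 Y5.50 Z23.68
G1 X8.22 Y-2.28 E0.6721
G1 X16.00 Y-5.50 E1.3442
G1 X23.78 Y-2.28 E2.0164
G1 X24.10 Y-1.50 E2.0837
G1 X34.00 Y-1.50 E2.8739
G1 X34.00 Y26.50 E5.1090
G1 X13.00 Y26.50 E6.7853
G1 X13.00 Y15.26 E7.6825
G1 X8.22 Y13.28 E8.0955
G1 X5.00 Y5.50 E8.7677

At z = 23.68 mm: the cube does not reach this height (z outside [0, 12]); the 21×28 cube at (13, -1.5) contributes its full rectangle; the cube at (-2, 5) is absent (z outside [6, 15]); the r=11 cylinder at (16, 5.5) gives a regular 8-gon of circumradius 11 (constant along its height); Taking the union: the regions partially overlap (shared area 204.55 mm²), so overlapping operands fuse into one piece — 1 connected region. The outline is a single polygon with 10 vertices. Extrusion per mm of travel: 0.6 × 0.32 / (π × 0.875²) = 0.079824. Accumulating E over each segment gives final E = 8.7677.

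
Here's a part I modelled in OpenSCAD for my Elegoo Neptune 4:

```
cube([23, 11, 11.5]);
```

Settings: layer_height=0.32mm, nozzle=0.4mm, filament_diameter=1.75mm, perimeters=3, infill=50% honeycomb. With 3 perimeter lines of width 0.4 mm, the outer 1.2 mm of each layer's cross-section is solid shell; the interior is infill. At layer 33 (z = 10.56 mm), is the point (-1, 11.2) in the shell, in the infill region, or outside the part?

outside

At z = 10.56 mm: the cube is present — its section is the full 23×11 rectangle. Overall, the cross-section is a single solid region. The nearest boundary edge runs (23.00, 11.00)→(0.00, 11.00); distance from the point to it = 1.02 mm. The point is not inside any of the regions above, so it lies outside the cross-section (1.02 mm from the nearest boundary).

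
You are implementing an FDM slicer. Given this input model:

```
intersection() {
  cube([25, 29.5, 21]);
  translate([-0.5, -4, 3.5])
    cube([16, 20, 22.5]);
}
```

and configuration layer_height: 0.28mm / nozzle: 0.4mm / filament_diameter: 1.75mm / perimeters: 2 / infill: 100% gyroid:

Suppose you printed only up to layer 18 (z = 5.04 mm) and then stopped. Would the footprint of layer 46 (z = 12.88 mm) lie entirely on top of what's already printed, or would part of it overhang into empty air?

Compare the two slices. At z = 5.04: the cube (footprint 25×29.5) is included at this height (area 737.50 mm²); the cube at (-0.5, -4) (footprint 16×20) is included at this height (area 320.00 mm²); Taking the intersection: the 16×20 cube at (-0.5, -4) partially overlaps the 25×29.5 cube; clipping to the common part keeps 248.00 mm² — area = 248.00 mm². At z = 12.88: the cube (footprint 25×29.5) is included at this height (area 737.50 mm²); the 16×20 cube at (-0.5, -4) contributes its full rectangle (area 320.00 mm²); Keeping only the common overlap: the 16×20 cube at (-0.5, -4) partially overlaps the 25×29.5 cube; clipping to the common part keeps 248.00 mm² — area = 248.00 mm². Checking containment: the cross-section at z = 12.88 is a subset of the cross-section at z = 5.04.

entirely on top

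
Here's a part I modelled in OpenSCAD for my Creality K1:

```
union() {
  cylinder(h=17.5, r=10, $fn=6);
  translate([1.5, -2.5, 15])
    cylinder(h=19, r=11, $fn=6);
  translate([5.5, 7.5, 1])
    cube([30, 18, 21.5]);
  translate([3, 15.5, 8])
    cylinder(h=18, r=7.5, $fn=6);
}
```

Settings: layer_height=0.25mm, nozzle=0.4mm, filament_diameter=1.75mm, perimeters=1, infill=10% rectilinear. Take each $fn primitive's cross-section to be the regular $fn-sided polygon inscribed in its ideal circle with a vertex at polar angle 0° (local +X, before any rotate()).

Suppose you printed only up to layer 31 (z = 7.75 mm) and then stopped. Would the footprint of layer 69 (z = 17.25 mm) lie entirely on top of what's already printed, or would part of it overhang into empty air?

Compare the two slices. At z = 7.75: the cylinder: section is a regular 6-gon, circumradius r=10 (area = (6/2)·10.000²·sin(360°/6) = 259.81 mm²); the cylinder at (1.5, -2.5) is not intersected at this z (z outside [15, 34]); the cube at (5.5, 7.5) (footprint 30×18) is included at this height (area 540.00 mm²); the cylinder at (3, 15.5) is not intersected at this z (z outside [8, 26]); Taking the union: the regions partially overlap — summed areas 799.81 mm² minus the doubly-counted overlap 0.02 mm² gives 799.78 mm² — area = 799.78 mm². At z = 17.25: the r=10 cylinder gives a regular 6-gon of circumradius 10 (constant along its height) (area = (6/2)·10.000²·sin(360°/6) = 259.81 mm²); the r=11 cylinder at (1.5, -2.5) contributes a regular 6-gon of circumradius 11 (area = (6/2)·11.000²·sin(360°/6) = 314.37 mm²); the cube at (5.5, 7.5) (footprint 30×18) is included at this height (area 540.00 mm²); the r=7.5 cylinder at (3, 15.5) contributes a regular 6-gon of circumradius 7.5 (area = (6/2)·7.500²·sin(360°/6) = 146.14 mm²); Combining (union): the regions partially overlap — summed areas 1260.32 mm² minus the doubly-counted overlap 267.26 mm² gives 993.06 mm² — area = 993.06 mm². Checking containment: at z = 17.25 the cross-section extends beyond the z = 7.75 cross-section by about 193.28 mm².

part overhangs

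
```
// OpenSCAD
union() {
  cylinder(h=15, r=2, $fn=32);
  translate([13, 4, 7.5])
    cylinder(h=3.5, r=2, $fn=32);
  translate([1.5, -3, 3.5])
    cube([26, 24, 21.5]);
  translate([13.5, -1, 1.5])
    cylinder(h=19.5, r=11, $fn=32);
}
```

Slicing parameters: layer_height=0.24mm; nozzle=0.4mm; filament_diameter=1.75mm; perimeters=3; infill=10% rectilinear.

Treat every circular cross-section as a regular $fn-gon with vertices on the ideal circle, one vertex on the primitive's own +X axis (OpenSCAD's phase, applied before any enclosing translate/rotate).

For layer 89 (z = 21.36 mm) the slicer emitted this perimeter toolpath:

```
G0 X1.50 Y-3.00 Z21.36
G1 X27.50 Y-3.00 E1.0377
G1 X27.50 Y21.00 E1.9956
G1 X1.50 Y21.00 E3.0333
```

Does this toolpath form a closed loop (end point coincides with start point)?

no

Start point (G0): (1.50, -3.00). End point (last G1): the path does not return to the start — open.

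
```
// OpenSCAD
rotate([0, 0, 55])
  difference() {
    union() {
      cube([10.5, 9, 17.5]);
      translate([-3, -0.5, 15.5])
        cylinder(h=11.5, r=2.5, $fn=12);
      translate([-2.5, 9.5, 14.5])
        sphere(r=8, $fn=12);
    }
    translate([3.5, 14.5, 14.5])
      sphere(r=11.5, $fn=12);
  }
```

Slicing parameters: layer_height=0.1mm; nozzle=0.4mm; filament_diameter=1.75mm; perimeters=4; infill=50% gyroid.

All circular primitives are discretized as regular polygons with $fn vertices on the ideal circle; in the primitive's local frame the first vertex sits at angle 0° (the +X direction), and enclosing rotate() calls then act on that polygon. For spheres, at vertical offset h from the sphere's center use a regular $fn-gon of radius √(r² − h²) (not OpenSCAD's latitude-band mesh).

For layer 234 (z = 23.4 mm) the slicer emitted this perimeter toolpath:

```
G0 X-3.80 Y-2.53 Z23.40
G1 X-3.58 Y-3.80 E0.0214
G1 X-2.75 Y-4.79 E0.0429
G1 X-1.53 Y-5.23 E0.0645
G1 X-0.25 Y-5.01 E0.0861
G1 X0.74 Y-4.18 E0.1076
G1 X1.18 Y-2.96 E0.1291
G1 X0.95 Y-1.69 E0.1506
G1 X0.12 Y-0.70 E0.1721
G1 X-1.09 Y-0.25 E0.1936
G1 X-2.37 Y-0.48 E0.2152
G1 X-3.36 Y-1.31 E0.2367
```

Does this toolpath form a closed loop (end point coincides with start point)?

no

Start point (G0): (-3.80, -2.53). End point (last G1): the path does not return to the start — open.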